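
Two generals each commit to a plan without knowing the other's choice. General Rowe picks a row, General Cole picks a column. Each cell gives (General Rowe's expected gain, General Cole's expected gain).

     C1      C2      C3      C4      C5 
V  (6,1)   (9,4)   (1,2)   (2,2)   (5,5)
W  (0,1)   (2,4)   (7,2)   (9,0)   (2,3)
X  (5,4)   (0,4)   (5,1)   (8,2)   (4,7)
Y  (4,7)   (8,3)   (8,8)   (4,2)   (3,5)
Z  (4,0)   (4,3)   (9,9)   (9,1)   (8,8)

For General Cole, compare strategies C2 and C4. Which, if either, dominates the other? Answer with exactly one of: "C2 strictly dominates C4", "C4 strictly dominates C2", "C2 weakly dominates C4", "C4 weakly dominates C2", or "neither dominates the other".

Compare C2 to C4 across each choice by General Rowe: V: 4>2, W: 4>0, X: 4>2, Y: 3>2, Z: 3>1.
Every comparison favours C2, so C2 strictly dominates C4.

C2 strictly dominates C4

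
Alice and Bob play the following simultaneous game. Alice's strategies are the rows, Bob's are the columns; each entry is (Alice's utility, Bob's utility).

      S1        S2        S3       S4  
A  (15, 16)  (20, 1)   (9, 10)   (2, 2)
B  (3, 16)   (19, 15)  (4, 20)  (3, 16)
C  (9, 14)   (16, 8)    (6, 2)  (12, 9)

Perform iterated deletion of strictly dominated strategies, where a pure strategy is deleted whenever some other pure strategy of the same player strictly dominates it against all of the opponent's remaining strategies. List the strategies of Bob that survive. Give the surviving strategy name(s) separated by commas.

S1

For Bob, S1 strictly dominates S2 on the remaining rows (A: 16>1, B: 16>15, C: 14>8); eliminate S2.
For Alice, C strictly dominates B on the remaining columns (S1: 9>3, S3: 6>4, S4: 12>3); eliminate B.
Bob's strategy S3 is strictly dominated by S1 (A: 16>10, C: 14>2) and is removed.
For Bob, S1 strictly dominates S4 on the remaining rows (A: 16>2, C: 14>9); eliminate S4.
For Alice, A strictly dominates C on the remaining columns (S1: 15>9); eliminate C.
Among the remaining strategies, none is strictly dominated by another pure strategy of the same player, so the elimination stops.
Surviving strategies — Alice: {A}; Bob: {S1}.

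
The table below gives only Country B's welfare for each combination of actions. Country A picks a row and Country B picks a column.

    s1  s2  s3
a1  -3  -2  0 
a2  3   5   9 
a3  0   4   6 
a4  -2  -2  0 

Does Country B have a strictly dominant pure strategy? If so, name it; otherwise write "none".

s3 vs s1: a1: 0>-3, a2: 9>3, a3: 6>0, a4: 0>-2.
s3 vs s2: a1: 0>-2, a2: 9>5, a3: 6>4, a4: 0>-2.
s3 strictly beats every other strategy against every opponent action, so it is strictly dominant.

s3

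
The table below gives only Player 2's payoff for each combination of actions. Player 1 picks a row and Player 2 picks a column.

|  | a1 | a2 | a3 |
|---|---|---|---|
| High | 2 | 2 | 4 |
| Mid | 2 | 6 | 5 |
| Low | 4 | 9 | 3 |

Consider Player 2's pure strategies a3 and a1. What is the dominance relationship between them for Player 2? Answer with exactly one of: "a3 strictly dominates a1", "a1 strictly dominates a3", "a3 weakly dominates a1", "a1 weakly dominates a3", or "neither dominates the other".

neither dominates the other

Compare a3 to a1 across each choice by Player 1: High: 4>2, Mid: 5>2, Low: 3<4.
a3 does better at High, Mid but worse at Low; neither strategy dominates the other.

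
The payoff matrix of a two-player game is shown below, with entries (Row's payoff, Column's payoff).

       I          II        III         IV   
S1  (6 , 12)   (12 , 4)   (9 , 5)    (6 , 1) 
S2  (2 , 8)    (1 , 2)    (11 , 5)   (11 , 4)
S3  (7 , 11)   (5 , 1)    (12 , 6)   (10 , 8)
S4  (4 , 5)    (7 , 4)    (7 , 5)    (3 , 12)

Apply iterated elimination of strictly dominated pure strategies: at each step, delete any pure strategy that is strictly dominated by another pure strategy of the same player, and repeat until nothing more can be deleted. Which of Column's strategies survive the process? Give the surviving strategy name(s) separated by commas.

Row S4 is eliminated: S1 beats it against every remaining column (I: 6>4, II: 12>7, III: 9>7, IV: 6>3).
Column II is eliminated: I beats it against every remaining row (S1: 12>4, S2: 8>2, S3: 11>1).
For Row, S3 strictly dominates S1 on the remaining columns (I: 7>6, III: 12>9, IV: 10>6); eliminate S1.
Column III is eliminated: I beats it against every remaining row (S2: 8>5, S3: 11>6).
For Column, I strictly dominates IV on the remaining rows (S2: 8>4, S3: 11>8); eliminate IV.
For Row, S3 strictly dominates S2 on the remaining columns (I: 7>2); eliminate S2.
Among the remaining strategies, none is strictly dominated by another pure strategy of the same player, so the elimination stops.
Surviving strategies — Row: {S3}; Column: {I}.

I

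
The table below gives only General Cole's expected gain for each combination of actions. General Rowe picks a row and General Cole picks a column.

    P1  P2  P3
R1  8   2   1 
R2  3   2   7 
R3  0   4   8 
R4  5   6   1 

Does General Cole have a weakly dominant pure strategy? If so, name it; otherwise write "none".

P1 fails to dominate P2 at R3 (0<4).
P2 fails to dominate P1 at R1 (2<8).
P3 fails to dominate P1 at R1 (1<8).
No single strategy dominates all the others.

none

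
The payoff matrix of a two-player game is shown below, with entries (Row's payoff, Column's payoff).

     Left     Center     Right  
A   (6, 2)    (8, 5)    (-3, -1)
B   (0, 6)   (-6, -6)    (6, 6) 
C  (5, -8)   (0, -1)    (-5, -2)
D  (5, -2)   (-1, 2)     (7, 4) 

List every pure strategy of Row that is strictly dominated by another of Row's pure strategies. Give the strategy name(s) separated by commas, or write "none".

A: no other strategy beats it everywhere (B at Left (6>0); C at Left (6>5); D at Left (6>5)).
B is strictly dominated by D (Left: 5>0, Center: -1>-6, Right: 7>6).
C is strictly dominated by A (Left: 6>5, Center: 8>0, Right: -3>-5).
Nothing dominates D: A at Right (7>-3); B at Left (5>0); C at Left (5=5).

B, C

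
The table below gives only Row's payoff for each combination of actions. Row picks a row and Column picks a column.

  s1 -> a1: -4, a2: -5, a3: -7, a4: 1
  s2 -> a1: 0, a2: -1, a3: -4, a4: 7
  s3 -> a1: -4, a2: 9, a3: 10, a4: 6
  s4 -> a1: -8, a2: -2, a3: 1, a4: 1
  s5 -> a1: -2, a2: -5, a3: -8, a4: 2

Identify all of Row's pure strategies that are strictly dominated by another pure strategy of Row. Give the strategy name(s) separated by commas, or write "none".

s1, s4, s5

s1: dominated, since s2 does at least as well everywhere (a1: 0>-4, a2: -1>-5, a3: -4>-7, a4: 7>1).
Nothing dominates s2: s1 at a1 (0>-4); s3 at a1 (0>-4); s4 at a1 (0>-8); s5 at a1 (0>-2).
s3 is not dominated — it holds its own against s1 at a1 (-4=-4); s2 at a2 (9>-1); s4 at a1 (-4>-8); s5 at a2 (9>-5).
s4 is strictly dominated by s3 (a1: -4>-8, a2: 9>-2, a3: 10>1, a4: 6>1).
s2 strictly dominates s5 — a1: 0>-2, a2: -1>-5, a3: -4>-8, a4: 7>2.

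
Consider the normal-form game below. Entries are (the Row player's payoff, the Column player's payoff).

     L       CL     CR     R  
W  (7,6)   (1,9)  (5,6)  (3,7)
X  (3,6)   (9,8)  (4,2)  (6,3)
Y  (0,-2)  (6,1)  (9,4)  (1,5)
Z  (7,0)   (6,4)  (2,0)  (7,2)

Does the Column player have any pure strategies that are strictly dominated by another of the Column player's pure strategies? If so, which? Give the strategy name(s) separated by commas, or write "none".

L, CR

CL strictly dominates L — W: 9>6, X: 8>6, Y: 1>-2, Z: 4>0.
CL is not dominated — it holds its own against L at W (9>6); CR at W (9>6); R at W (9>7).
CR is strictly dominated by R (W: 7>6, X: 3>2, Y: 5>4, Z: 2>0).
Nothing dominates R: L at W (7>6); CL at Y (5>1); CR at W (7>6).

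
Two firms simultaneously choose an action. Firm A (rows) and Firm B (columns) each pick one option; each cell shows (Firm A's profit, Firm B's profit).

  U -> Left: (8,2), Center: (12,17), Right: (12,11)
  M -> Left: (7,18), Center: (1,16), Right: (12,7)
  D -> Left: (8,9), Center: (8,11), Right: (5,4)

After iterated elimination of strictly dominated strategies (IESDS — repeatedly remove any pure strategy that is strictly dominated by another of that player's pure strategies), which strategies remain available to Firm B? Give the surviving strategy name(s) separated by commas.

Column Right is eliminated: Center beats it against every remaining row (U: 17>11, M: 16>7, D: 11>4).
For Firm A, U strictly dominates M on the remaining columns (Left: 8>7, Center: 12>1); eliminate M.
Column Left is eliminated: Center beats it against every remaining row (U: 17>2, D: 11>9).
Firm A's strategy D is strictly dominated by U (Center: 12>8) and is removed.
Among the remaining strategies, none is strictly dominated by another pure strategy of the same player, so the elimination stops.
Surviving strategies — Firm A: {U}; Firm B: {Center}.

Center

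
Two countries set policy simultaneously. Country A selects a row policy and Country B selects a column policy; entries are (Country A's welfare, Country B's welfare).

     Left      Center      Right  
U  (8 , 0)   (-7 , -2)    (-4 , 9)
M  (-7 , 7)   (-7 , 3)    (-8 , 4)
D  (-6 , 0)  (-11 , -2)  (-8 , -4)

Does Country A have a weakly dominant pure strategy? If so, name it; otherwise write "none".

U vs M: Left: 8>-7, Center: -7=-7, Right: -4>-8.
U vs D: Left: 8>-6, Center: -7>-11, Right: -4>-8.
U is at least as good as every other strategy against every opponent action, so it is weakly dominant.

U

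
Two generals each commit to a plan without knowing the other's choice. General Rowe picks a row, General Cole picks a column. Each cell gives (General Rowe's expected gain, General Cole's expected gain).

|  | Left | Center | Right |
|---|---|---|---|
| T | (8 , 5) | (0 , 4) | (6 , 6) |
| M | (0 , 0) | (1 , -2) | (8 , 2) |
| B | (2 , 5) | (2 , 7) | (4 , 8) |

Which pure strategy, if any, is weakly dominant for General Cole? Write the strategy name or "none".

Right vs Left: T: 6>5, M: 2>0, B: 8>5.
Right vs Center: T: 6>4, M: 2>-2, B: 8>7.
Right is at least as good as every other strategy against every opponent action, so it is weakly dominant.

Right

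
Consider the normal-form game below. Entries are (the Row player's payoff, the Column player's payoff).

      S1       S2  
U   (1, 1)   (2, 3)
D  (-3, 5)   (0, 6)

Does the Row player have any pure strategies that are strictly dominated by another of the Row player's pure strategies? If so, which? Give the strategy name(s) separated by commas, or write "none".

U is not dominated — it holds its own against D at S1 (1>-3).
D: dominated, since U does at least as well everywhere (S1: 1>-3, S2: 2>0).

D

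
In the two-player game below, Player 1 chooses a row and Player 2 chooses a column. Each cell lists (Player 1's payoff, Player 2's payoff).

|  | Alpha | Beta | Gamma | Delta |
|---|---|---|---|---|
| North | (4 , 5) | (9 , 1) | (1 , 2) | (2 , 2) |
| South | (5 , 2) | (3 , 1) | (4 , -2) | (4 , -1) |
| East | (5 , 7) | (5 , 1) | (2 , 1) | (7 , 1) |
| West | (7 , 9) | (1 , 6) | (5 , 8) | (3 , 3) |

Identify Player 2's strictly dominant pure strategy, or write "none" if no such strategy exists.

Alpha vs Beta: North: 5>1, South: 2>1, East: 7>1, West: 9>6.
Alpha vs Gamma: North: 5>2, South: 2>-2, East: 7>1, West: 9>8.
Alpha vs Delta: North: 5>2, South: 2>-1, East: 7>1, West: 9>3.
Alpha strictly beats every other strategy against every opponent action, so it is strictly dominant.

Alpha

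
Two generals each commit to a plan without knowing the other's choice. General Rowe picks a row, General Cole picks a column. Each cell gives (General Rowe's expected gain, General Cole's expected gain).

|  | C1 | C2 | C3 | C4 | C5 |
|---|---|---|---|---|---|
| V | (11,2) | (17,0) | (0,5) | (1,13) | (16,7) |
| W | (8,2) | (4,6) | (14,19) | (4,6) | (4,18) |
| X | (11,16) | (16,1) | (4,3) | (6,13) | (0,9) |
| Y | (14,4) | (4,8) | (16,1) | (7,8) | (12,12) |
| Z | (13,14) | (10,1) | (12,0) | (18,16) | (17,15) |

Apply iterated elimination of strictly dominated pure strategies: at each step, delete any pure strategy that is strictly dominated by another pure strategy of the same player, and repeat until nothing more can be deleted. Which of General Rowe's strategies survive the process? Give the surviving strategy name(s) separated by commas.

Z

General Cole's strategy C2 is strictly dominated by C5 (V: 7>0, W: 18>6, X: 9>1, Y: 12>8, Z: 15>1) and is removed.
For General Rowe, Z strictly dominates V on the remaining columns (C1: 13>11, C3: 12>0, C4: 18>1, C5: 17>16); eliminate V.
Row W is eliminated: Y beats it against every remaining column (C1: 14>8, C3: 16>14, C4: 7>4, C5: 12>4).
For General Rowe, Y strictly dominates X on the remaining columns (C1: 14>11, C3: 16>4, C4: 7>6, C5: 12>0); eliminate X.
Column C1 is eliminated: C4 beats it against every remaining row (Y: 8>4, Z: 16>14).
General Cole's strategy C3 is strictly dominated by C4 (Y: 8>1, Z: 16>0) and is removed.
Row Y is eliminated: Z beats it against every remaining column (C4: 18>7, C5: 17>12).
Column C5 is eliminated: C4 beats it against every remaining row (Z: 16>15).
Among the remaining strategies, none is strictly dominated by another pure strategy of the same player, so the elimination stops.
Surviving strategies — General Rowe: {Z}; General Cole: {C4}.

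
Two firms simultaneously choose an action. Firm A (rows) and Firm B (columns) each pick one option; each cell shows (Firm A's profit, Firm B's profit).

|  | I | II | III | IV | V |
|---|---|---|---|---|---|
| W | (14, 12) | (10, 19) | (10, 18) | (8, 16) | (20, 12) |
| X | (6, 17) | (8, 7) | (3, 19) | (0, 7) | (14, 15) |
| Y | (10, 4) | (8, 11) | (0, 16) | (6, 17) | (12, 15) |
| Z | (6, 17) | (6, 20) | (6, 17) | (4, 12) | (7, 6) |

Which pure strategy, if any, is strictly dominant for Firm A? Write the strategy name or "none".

W

W vs X: I: 14>6, II: 10>8, III: 10>3, IV: 8>0, V: 20>14.
W vs Y: I: 14>10, II: 10>8, III: 10>0, IV: 8>6, V: 20>12.
W vs Z: I: 14>6, II: 10>6, III: 10>6, IV: 8>4, V: 20>7.
W strictly beats every other strategy against every opponent action, so it is strictly dominant.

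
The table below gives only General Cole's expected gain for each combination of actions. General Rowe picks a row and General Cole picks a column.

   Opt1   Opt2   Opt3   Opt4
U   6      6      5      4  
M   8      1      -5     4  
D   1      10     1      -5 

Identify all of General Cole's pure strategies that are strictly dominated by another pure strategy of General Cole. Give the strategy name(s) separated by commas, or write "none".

Opt1: no other strategy beats it everywhere (Opt2 at U (6=6); Opt3 at U (6>5); Opt4 at U (6>4)).
Nothing dominates Opt2: Opt1 at U (6=6); Opt3 at U (6>5); Opt4 at U (6>4).
Opt3 is strictly dominated by Opt2 (U: 6>5, M: 1>-5, D: 10>1).
Opt4: dominated, since Opt1 does at least as well everywhere (U: 6>4, M: 8>4, D: 1>-5).

Opt3, Opt4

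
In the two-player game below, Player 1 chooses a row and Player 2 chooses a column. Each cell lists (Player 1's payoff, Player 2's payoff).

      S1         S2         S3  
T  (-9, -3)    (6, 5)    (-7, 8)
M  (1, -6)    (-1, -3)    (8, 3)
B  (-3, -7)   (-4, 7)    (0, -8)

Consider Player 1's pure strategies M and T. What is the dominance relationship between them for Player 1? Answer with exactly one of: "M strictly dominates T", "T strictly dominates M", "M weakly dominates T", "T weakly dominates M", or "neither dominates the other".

neither dominates the other

Compare M to T across each choice by Player 2: S1: 1>-9, S2: -1<6, S3: 8>-7.
M does better at S1, S3 but worse at S2; neither strategy dominates the other.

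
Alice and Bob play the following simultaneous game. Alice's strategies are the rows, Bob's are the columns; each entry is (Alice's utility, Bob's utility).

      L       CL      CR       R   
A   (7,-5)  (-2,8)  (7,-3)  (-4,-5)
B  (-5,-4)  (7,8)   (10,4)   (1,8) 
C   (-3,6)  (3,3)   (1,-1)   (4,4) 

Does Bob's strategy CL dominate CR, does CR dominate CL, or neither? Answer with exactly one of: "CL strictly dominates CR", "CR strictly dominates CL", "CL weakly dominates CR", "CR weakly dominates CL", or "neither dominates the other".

Compare CL to CR across each opponent action: A: 8>-3, B: 8>4, C: 3>-1.
Every comparison favours CL, so CL strictly dominates CR.

CL strictly dominates CR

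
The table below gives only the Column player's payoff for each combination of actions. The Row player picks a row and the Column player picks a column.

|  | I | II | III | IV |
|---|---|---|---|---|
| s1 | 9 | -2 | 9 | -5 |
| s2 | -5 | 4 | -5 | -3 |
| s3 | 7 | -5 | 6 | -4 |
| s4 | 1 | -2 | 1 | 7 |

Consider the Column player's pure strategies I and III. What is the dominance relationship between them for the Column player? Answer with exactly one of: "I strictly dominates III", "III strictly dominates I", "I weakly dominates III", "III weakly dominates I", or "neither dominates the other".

I's payoffs vs III's, by the Row player's action — s1: 9=9, s2: -5=-5, s3: 7>6, s4: 1=1.
I is at least as good everywhere and strictly better somewhere (tied only at s1, s2, s4), so I weakly but not strictly dominates III.

I weakly dominates III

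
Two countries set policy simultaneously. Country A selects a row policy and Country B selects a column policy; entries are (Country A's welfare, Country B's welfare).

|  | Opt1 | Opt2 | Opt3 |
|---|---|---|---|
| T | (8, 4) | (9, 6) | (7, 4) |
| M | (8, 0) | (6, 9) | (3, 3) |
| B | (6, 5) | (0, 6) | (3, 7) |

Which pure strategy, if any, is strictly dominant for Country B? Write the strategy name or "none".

Opt1 fails to dominate Opt2 at T (4<6).
Opt2 fails to dominate Opt3 at B (6<7).
Opt3 fails to dominate Opt1 at T (4=4).
No single strategy dominates all the others.

none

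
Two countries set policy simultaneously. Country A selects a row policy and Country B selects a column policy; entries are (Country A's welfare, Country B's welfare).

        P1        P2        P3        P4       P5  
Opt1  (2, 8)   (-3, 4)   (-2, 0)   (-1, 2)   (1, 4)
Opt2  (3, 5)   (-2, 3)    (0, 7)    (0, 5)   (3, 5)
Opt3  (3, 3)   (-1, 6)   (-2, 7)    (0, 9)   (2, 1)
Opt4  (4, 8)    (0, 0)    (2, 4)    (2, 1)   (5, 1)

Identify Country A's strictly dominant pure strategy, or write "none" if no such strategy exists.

Opt4

Opt4 vs Opt1: P1: 4>2, P2: 0>-3, P3: 2>-2, P4: 2>-1, P5: 5>1.
Opt4 vs Opt2: P1: 4>3, P2: 0>-2, P3: 2>0, P4: 2>0, P5: 5>3.
Opt4 vs Opt3: P1: 4>3, P2: 0>-1, P3: 2>-2, P4: 2>0, P5: 5>2.
Opt4 strictly beats every other strategy against every opponent action, so it is strictly dominant.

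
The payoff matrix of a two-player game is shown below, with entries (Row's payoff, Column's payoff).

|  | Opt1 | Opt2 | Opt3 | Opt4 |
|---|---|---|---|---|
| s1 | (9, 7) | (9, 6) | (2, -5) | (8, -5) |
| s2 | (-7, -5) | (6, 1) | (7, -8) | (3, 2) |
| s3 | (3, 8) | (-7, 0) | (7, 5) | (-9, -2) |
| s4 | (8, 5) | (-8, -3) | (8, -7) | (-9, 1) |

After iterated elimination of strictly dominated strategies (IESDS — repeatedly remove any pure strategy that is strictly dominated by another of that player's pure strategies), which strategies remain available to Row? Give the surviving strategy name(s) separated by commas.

Column's strategy Opt3 is strictly dominated by Opt1 (s1: 7>-5, s2: -5>-8, s3: 8>5, s4: 5>-7) and is removed.
Row s2 is eliminated: s1 beats it against every remaining column (Opt1: 9>-7, Opt2: 9>6, Opt4: 8>3).
For Row, s1 strictly dominates s3 on the remaining columns (Opt1: 9>3, Opt2: 9>-7, Opt4: 8>-9); eliminate s3.
Row's strategy s4 is strictly dominated by s1 (Opt1: 9>8, Opt2: 9>-8, Opt4: 8>-9) and is removed.
Column Opt2 is eliminated: Opt1 beats it against every remaining row (s1: 7>6).
For Column, Opt1 strictly dominates Opt4 on the remaining rows (s1: 7>-5); eliminate Opt4.
Among the remaining strategies, none is strictly dominated by another pure strategy of the same player, so the elimination stops.
Surviving strategies — Row: {s1}; Column: {Opt1}.

s1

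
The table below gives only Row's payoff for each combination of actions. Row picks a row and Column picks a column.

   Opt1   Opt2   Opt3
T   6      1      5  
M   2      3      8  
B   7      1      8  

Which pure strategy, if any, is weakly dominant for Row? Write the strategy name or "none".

T fails to dominate M at Opt2 (1<3).
M fails to dominate T at Opt1 (2<6).
B fails to dominate M at Opt2 (1<3).
No single strategy dominates all the others.

none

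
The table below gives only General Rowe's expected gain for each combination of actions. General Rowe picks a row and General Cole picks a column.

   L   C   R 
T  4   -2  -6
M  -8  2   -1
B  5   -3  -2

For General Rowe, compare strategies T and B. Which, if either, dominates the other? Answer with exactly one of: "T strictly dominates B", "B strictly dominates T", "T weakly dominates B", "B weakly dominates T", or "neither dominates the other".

neither dominates the other

Compare T to B across each choice by General Cole: L: 4<5, C: -2>-3, R: -6<-2.
T does better at C but worse at L, R; neither strategy dominates the other.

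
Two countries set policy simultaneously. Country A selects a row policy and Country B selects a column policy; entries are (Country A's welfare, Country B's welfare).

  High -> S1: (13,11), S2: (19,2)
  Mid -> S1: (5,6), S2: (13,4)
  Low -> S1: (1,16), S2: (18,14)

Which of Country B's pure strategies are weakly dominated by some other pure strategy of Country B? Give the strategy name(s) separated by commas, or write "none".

S2

Nothing dominates S1: S2 at High (11>2).
S1 weakly dominates S2 — High: 11>2, Mid: 6>4, Low: 16>14.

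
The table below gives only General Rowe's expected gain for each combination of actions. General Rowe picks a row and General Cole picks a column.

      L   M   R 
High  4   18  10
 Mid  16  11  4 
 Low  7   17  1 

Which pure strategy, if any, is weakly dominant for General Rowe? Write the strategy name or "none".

none

High fails to dominate Mid at L (4<16).
Mid fails to dominate High at M (11<18).
Low fails to dominate High at M (17<18).
No single strategy dominates all the others.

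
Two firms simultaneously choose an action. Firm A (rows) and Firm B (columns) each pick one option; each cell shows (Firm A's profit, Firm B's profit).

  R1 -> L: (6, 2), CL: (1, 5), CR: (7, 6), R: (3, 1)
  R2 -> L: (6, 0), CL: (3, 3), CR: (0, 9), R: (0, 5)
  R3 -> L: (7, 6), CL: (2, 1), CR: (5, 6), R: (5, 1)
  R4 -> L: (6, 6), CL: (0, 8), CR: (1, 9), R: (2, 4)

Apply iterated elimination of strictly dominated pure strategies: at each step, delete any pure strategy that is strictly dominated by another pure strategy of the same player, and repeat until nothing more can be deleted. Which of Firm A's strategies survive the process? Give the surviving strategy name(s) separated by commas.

Firm A's strategy R4 is strictly dominated by R3 (L: 7>6, CL: 2>0, CR: 5>1, R: 5>2) and is removed.
Column CL is eliminated: CR beats it against every remaining row (R1: 6>5, R2: 9>3, R3: 6>1).
Firm A's strategy R2 is strictly dominated by R3 (L: 7>6, CR: 5>0, R: 5>0) and is removed.
Column R is eliminated: L beats it against every remaining row (R1: 2>1, R3: 6>1).
Among the remaining strategies, none is strictly dominated by another pure strategy of the same player, so the elimination stops.
Surviving strategies — Firm A: {R1, R3}; Firm B: {L, CR}.

R1, R3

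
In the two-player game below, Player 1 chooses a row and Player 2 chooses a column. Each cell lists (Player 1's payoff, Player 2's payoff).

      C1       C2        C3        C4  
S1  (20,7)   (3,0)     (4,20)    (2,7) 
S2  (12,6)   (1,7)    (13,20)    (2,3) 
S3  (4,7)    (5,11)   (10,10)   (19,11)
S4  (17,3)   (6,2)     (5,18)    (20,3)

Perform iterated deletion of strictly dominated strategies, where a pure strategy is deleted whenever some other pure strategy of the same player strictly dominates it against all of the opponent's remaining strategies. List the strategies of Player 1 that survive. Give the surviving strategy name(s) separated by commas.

Player 2's strategy C1 is strictly dominated by C3 (S1: 20>7, S2: 20>6, S3: 10>7, S4: 18>3) and is removed.
Player 1's strategy S1 is strictly dominated by S3 (C2: 5>3, C3: 10>4, C4: 19>2) and is removed.
Among the remaining strategies, none is strictly dominated by another pure strategy of the same player, so the elimination stops.
Surviving strategies — Player 1: {S2, S3, S4}; Player 2: {C2, C3, C4}.

S2, S3, S4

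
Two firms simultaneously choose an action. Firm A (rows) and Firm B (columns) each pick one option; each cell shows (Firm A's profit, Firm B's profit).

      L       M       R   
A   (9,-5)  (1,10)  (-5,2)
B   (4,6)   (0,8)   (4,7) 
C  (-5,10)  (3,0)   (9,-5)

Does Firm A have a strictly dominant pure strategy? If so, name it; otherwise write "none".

A fails to dominate B at R (-5<4).
B fails to dominate A at L (4<9).
C fails to dominate A at L (-5<9).
No single strategy dominates all the others.

none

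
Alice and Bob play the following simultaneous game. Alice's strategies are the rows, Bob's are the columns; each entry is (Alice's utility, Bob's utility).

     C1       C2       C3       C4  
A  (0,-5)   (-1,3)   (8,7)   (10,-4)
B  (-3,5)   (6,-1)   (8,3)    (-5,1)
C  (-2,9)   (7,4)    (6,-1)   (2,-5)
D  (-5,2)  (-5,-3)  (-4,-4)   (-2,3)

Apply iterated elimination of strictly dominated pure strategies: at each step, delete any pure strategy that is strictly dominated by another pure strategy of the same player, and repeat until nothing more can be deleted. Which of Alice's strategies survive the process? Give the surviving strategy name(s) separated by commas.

A, B, C

For Alice, A strictly dominates D on the remaining columns (C1: 0>-5, C2: -1>-5, C3: 8>-4, C4: 10>-2); eliminate D.
Bob's strategy C4 is strictly dominated by C3 (A: 7>-4, B: 3>1, C: -1>-5) and is removed.
Among the remaining strategies, none is strictly dominated by another pure strategy of the same player, so the elimination stops.
Surviving strategies — Alice: {A, B, C}; Bob: {C1, C2, C3}.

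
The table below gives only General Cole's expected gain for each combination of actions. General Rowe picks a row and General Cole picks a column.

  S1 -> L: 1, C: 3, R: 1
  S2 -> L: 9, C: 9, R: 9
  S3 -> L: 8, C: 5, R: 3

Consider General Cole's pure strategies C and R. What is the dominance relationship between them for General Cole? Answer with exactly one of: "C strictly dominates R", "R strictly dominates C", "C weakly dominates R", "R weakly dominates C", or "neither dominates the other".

C weakly dominates R

Compare C to R across every action of General Rowe: S1: 3>1, S2: 9=9, S3: 5>3.
C is at least as good everywhere and strictly better somewhere (tied only at S2), so C weakly but not strictly dominates R.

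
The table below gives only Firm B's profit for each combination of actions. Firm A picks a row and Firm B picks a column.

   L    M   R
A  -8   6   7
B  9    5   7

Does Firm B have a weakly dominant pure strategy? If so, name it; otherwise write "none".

L fails to dominate M at A (-8<6).
M fails to dominate L at B (5<9).
R fails to dominate L at B (7<9).
No single strategy dominates all the others.

none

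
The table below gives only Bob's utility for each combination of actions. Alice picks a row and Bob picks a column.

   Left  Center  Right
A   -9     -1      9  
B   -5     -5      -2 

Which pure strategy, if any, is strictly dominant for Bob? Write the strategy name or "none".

Right

Right vs Left: A: 9>-9, B: -2>-5.
Right vs Center: A: 9>-1, B: -2>-5.
Right strictly beats every other strategy against every opponent action, so it is strictly dominant.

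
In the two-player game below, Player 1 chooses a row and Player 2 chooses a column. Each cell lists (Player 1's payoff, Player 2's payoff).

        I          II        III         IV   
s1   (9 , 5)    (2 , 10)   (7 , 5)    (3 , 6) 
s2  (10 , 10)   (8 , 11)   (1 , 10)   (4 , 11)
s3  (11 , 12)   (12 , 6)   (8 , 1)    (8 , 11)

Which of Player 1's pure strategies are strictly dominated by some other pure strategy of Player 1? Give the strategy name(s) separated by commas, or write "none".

s1: dominated, since s3 does at least as well everywhere (I: 11>9, II: 12>2, III: 8>7, IV: 8>3).
s3 strictly dominates s2 — I: 11>10, II: 12>8, III: 8>1, IV: 8>4.
s3: no other strategy beats it everywhere (s1 at I (11>9); s2 at I (11>10)).

s1, s2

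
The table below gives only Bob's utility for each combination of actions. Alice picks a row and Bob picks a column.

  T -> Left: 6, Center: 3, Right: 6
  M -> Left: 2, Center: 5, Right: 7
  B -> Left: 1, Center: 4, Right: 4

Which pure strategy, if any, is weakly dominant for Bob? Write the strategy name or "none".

Right

Right vs Left: T: 6=6, M: 7>2, B: 4>1.
Right vs Center: T: 6>3, M: 7>5, B: 4=4.
Right is at least as good as every other strategy against every opponent action, so it is weakly dominant.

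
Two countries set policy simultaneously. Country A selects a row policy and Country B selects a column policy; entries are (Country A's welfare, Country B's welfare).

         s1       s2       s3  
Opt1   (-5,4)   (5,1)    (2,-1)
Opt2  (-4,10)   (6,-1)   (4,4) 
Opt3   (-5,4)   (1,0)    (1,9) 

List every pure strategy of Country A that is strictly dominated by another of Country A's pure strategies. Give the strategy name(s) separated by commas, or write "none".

Opt2 strictly dominates Opt1 — s1: -4>-5, s2: 6>5, s3: 4>2.
Opt2: no other strategy beats it everywhere (Opt1 at s1 (-4>-5); Opt3 at s1 (-4>-5)).
Opt2 strictly dominates Opt3 — s1: -4>-5, s2: 6>1, s3: 4>1.

Opt1, Opt3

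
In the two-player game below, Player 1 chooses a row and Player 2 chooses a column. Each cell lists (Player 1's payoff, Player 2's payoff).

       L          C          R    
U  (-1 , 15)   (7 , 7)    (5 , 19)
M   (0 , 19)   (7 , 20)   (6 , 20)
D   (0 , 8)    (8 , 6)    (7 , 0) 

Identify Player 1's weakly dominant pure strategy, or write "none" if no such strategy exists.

D vs U: L: 0>-1, C: 8>7, R: 7>5.
D vs M: L: 0=0, C: 8>7, R: 7>6.
D is at least as good as every other strategy against every opponent action, so it is weakly dominant.

D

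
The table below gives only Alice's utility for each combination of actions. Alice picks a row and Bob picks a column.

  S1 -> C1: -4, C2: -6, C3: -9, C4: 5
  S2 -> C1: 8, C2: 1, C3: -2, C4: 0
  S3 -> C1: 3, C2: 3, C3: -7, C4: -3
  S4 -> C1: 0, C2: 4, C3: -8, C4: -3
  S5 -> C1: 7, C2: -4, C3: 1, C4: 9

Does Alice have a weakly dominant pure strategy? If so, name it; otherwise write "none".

S1 fails to dominate S2 at C1 (-4<8).
S2 fails to dominate S1 at C4 (0<5).
S3 fails to dominate S1 at C4 (-3<5).
S4 fails to dominate S1 at C4 (-3<5).
S5 fails to dominate S2 at C1 (7<8).
No single strategy dominates all the others.

none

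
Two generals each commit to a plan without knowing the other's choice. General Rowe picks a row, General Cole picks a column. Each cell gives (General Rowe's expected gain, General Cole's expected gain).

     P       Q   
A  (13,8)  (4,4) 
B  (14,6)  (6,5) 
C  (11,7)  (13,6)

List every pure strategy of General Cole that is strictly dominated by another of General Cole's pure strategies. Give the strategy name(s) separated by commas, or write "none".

Q

P: no other strategy beats it everywhere (Q at A (8>4)).
Q: dominated, since P does at least as well everywhere (A: 8>4, B: 6>5, C: 7>6).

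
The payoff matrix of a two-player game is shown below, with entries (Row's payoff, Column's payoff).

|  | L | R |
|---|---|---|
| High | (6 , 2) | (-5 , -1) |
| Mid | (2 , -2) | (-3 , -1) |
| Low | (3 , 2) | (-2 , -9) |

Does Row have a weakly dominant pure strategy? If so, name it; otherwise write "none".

none

High fails to dominate Mid at R (-5<-3).
Mid fails to dominate High at L (2<6).
Low fails to dominate High at L (3<6).
No single strategy dominates all the others.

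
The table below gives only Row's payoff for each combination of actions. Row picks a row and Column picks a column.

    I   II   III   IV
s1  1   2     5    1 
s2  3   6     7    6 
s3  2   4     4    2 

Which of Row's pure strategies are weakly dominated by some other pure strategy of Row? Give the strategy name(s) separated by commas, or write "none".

s1 is weakly dominated by s2 (I: 3>1, II: 6>2, III: 7>5, IV: 6>1).
Nothing dominates s2: s1 at I (3>1); s3 at I (3>2).
s3 is weakly dominated by s2 (I: 3>2, II: 6>4, III: 7>4, IV: 6>2).

s1, s3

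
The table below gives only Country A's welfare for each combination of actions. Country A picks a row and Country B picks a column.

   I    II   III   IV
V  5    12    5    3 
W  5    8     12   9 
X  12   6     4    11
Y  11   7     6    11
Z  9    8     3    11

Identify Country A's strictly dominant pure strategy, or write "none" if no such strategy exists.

none

V fails to dominate W at I (5=5).
W fails to dominate V at I (5=5).
X fails to dominate V at II (6<12).
Y fails to dominate V at II (7<12).
Z fails to dominate V at II (8<12).
No single strategy dominates all the others.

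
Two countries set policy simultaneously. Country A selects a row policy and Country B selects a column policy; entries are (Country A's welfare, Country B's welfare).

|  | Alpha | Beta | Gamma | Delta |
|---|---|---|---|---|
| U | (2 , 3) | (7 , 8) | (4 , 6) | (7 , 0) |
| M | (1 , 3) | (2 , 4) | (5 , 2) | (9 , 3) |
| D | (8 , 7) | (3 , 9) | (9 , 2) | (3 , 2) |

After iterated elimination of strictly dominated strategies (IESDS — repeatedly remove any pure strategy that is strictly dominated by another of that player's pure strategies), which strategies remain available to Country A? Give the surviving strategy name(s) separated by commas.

U

For Country B, Beta strictly dominates Alpha on the remaining rows (U: 8>3, M: 4>3, D: 9>7); eliminate Alpha.
Country B's strategy Gamma is strictly dominated by Beta (U: 8>6, M: 4>2, D: 9>2) and is removed.
Country A's strategy D is strictly dominated by U (Beta: 7>3, Delta: 7>3) and is removed.
For Country B, Beta strictly dominates Delta on the remaining rows (U: 8>0, M: 4>3); eliminate Delta.
For Country A, U strictly dominates M on the remaining columns (Beta: 7>2); eliminate M.
Among the remaining strategies, none is strictly dominated by another pure strategy of the same player, so the elimination stops.
Surviving strategies — Country A: {U}; Country B: {Beta}.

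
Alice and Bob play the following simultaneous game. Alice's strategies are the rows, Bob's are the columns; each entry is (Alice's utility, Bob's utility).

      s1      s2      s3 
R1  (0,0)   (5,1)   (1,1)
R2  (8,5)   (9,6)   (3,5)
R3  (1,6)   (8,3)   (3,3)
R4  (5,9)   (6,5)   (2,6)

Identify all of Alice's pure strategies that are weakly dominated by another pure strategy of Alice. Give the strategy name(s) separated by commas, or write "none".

R1, R3, R4

R2 weakly dominates R1 — s1: 8>0, s2: 9>5, s3: 3>1.
R2: no other strategy beats it everywhere (R1 at s1 (8>0); R3 at s1 (8>1); R4 at s1 (8>5)).
R3: dominated, since R2 does at least as well everywhere (s1: 8>1, s2: 9>8, s3: 3=3).
R4 is weakly dominated by R2 (s1: 8>5, s2: 9>6, s3: 3>2).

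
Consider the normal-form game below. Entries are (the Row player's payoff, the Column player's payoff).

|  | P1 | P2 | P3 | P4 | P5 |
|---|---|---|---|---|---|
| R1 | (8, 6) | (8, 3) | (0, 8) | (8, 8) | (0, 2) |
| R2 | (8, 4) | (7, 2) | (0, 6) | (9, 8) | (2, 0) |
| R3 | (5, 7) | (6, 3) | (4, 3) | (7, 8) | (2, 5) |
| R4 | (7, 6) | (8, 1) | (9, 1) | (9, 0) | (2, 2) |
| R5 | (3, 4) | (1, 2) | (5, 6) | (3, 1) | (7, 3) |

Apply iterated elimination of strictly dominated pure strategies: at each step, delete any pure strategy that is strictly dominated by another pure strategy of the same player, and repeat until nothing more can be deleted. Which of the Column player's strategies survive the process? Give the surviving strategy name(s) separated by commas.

P1, P3, P4

Column P2 is eliminated: P1 beats it against every remaining row (R1: 6>3, R2: 4>2, R3: 7>3, R4: 6>1, R5: 4>2).
The Column player's strategy P5 is strictly dominated by P1 (R1: 6>2, R2: 4>0, R3: 7>5, R4: 6>2, R5: 4>3) and is removed.
For the Row player, R4 strictly dominates R3 on the remaining columns (P1: 7>5, P3: 9>4, P4: 9>7); eliminate R3.
The Row player's strategy R5 is strictly dominated by R4 (P1: 7>3, P3: 9>5, P4: 9>3) and is removed.
Among the remaining strategies, none is strictly dominated by another pure strategy of the same player, so the elimination stops.
Surviving strategies — the Row player: {R1, R2, R4}; the Column player: {P1, P3, P4}.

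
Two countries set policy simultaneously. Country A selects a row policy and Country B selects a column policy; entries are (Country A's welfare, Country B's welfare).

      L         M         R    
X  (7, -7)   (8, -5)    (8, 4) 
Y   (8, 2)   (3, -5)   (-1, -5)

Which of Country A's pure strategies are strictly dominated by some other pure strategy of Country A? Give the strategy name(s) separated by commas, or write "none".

none

Nothing dominates X: Y at M (8>3).
Y: no other strategy beats it everywhere (X at L (8>7)).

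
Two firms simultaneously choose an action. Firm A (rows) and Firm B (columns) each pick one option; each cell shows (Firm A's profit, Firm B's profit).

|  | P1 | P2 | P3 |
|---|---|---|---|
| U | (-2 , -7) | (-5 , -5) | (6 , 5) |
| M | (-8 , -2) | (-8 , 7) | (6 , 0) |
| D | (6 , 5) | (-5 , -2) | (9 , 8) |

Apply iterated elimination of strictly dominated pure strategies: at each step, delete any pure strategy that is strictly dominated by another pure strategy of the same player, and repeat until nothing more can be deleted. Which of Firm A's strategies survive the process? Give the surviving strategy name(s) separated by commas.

Firm A's strategy M is strictly dominated by D (P1: 6>-8, P2: -5>-8, P3: 9>6) and is removed.
Firm B's strategy P1 is strictly dominated by P3 (U: 5>-7, D: 8>5) and is removed.
For Firm B, P3 strictly dominates P2 on the remaining rows (U: 5>-5, D: 8>-2); eliminate P2.
For Firm A, D strictly dominates U on the remaining columns (P3: 9>6); eliminate U.
Among the remaining strategies, none is strictly dominated by another pure strategy of the same player, so the elimination stops.
Surviving strategies — Firm A: {D}; Firm B: {P3}.

D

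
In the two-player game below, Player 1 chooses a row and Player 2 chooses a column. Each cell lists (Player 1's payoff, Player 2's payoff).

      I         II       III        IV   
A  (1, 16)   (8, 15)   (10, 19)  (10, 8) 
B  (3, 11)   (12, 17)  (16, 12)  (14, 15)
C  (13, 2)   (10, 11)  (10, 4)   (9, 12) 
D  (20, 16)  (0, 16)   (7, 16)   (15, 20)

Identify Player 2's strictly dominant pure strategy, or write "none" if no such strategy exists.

I fails to dominate II at B (11<17).
II fails to dominate I at A (15<16).
III fails to dominate I at D (16=16).
IV fails to dominate I at A (8<16).
No single strategy dominates all the others.

none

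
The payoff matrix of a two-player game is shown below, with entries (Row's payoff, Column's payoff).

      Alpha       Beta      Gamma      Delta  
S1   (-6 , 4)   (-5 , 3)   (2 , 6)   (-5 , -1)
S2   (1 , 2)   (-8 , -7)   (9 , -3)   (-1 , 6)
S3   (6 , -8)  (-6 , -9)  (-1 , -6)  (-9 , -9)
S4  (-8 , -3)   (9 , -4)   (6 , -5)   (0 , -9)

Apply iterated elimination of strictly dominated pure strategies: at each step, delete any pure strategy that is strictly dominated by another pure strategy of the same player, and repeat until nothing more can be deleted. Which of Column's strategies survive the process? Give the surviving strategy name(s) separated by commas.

Column's strategy Beta is strictly dominated by Alpha (S1: 4>3, S2: 2>-7, S3: -8>-9, S4: -3>-4) and is removed.
For Row, S2 strictly dominates S1 on the remaining columns (Alpha: 1>-6, Gamma: 9>2, Delta: -1>-5); eliminate S1.
Among the remaining strategies, none is strictly dominated by another pure strategy of the same player, so the elimination stops.
Surviving strategies — Row: {S2, S3, S4}; Column: {Alpha, Gamma, Delta}.

Alpha, Gamma, Delta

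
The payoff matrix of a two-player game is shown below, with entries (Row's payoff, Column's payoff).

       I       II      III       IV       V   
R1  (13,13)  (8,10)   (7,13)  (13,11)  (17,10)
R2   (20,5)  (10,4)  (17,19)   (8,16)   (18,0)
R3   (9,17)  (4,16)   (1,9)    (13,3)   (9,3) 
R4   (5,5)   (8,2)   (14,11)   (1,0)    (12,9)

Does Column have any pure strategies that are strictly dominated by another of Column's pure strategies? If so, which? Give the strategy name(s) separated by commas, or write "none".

II, IV, V

I is not dominated — it holds its own against II at R1 (13>10); III at R1 (13=13); IV at R1 (13>11); V at R1 (13>10).
II is strictly dominated by I (R1: 13>10, R2: 5>4, R3: 17>16, R4: 5>2).
III is not dominated — it holds its own against I at R1 (13=13); II at R1 (13>10); IV at R1 (13>11); V at R1 (13>10).
IV: dominated, since III does at least as well everywhere (R1: 13>11, R2: 19>16, R3: 9>3, R4: 11>0).
III strictly dominates V — R1: 13>10, R2: 19>0, R3: 9>3, R4: 11>9.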